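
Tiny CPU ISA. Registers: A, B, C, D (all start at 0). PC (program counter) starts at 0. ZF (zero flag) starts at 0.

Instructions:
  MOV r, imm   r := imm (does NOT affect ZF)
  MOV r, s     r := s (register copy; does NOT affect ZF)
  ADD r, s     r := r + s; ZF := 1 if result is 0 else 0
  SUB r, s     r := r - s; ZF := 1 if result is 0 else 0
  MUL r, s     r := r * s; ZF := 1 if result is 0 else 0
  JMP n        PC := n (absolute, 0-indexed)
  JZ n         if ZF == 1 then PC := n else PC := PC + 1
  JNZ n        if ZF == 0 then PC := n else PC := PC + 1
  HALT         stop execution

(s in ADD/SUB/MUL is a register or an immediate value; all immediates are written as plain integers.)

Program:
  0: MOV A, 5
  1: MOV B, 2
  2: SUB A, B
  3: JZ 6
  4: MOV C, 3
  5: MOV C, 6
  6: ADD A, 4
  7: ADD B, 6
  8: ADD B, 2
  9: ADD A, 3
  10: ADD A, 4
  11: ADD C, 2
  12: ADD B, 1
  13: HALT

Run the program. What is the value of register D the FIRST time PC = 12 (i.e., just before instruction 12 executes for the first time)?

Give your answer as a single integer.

Step 1: PC=0 exec 'MOV A, 5'. After: A=5 B=0 C=0 D=0 ZF=0 PC=1
Step 2: PC=1 exec 'MOV B, 2'. After: A=5 B=2 C=0 D=0 ZF=0 PC=2
Step 3: PC=2 exec 'SUB A, B'. After: A=3 B=2 C=0 D=0 ZF=0 PC=3
Step 4: PC=3 exec 'JZ 6'. After: A=3 B=2 C=0 D=0 ZF=0 PC=4
Step 5: PC=4 exec 'MOV C, 3'. After: A=3 B=2 C=3 D=0 ZF=0 PC=5
Step 6: PC=5 exec 'MOV C, 6'. After: A=3 B=2 C=6 D=0 ZF=0 PC=6
Step 7: PC=6 exec 'ADD A, 4'. After: A=7 B=2 C=6 D=0 ZF=0 PC=7
Step 8: PC=7 exec 'ADD B, 6'. After: A=7 B=8 C=6 D=0 ZF=0 PC=8
Step 9: PC=8 exec 'ADD B, 2'. After: A=7 B=10 C=6 D=0 ZF=0 PC=9
Step 10: PC=9 exec 'ADD A, 3'. After: A=10 B=10 C=6 D=0 ZF=0 PC=10
Step 11: PC=10 exec 'ADD A, 4'. After: A=14 B=10 C=6 D=0 ZF=0 PC=11
Step 12: PC=11 exec 'ADD C, 2'. After: A=14 B=10 C=8 D=0 ZF=0 PC=12
First time PC=12: D=0

0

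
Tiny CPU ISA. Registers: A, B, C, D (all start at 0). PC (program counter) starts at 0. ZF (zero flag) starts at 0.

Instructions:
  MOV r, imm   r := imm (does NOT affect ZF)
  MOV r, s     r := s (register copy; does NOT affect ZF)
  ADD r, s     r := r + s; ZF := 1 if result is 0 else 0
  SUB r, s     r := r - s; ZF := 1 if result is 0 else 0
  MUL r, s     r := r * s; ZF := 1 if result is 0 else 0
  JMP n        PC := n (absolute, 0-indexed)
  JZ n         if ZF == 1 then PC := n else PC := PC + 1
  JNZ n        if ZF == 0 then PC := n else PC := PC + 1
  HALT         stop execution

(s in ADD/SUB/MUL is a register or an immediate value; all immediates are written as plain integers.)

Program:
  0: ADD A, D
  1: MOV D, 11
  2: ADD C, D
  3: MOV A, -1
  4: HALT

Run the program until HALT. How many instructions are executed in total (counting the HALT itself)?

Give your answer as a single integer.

Step 1: PC=0 exec 'ADD A, D'. After: A=0 B=0 C=0 D=0 ZF=1 PC=1
Step 2: PC=1 exec 'MOV D, 11'. After: A=0 B=0 C=0 D=11 ZF=1 PC=2
Step 3: PC=2 exec 'ADD C, D'. After: A=0 B=0 C=11 D=11 ZF=0 PC=3
Step 4: PC=3 exec 'MOV A, -1'. After: A=-1 B=0 C=11 D=11 ZF=0 PC=4
Step 5: PC=4 exec 'HALT'. After: A=-1 B=0 C=11 D=11 ZF=0 PC=4 HALTED
Total instructions executed: 5

Answer: 5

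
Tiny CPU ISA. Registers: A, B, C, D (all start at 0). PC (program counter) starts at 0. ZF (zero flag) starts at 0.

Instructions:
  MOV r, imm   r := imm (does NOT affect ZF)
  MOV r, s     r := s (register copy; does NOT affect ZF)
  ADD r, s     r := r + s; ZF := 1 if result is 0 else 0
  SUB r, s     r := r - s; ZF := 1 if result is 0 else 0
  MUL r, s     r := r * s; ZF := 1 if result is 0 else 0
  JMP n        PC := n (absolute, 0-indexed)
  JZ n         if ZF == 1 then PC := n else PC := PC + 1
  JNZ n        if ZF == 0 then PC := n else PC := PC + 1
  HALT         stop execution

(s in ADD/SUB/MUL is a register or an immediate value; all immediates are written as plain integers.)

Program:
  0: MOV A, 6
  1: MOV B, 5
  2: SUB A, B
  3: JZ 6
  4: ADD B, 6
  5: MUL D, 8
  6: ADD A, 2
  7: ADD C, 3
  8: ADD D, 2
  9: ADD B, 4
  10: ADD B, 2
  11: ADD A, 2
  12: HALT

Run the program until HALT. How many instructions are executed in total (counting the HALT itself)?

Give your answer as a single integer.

Answer: 13

Derivation:
Step 1: PC=0 exec 'MOV A, 6'. After: A=6 B=0 C=0 D=0 ZF=0 PC=1
Step 2: PC=1 exec 'MOV B, 5'. After: A=6 B=5 C=0 D=0 ZF=0 PC=2
Step 3: PC=2 exec 'SUB A, B'. After: A=1 B=5 C=0 D=0 ZF=0 PC=3
Step 4: PC=3 exec 'JZ 6'. After: A=1 B=5 C=0 D=0 ZF=0 PC=4
Step 5: PC=4 exec 'ADD B, 6'. After: A=1 B=11 C=0 D=0 ZF=0 PC=5
Step 6: PC=5 exec 'MUL D, 8'. After: A=1 B=11 C=0 D=0 ZF=1 PC=6
Step 7: PC=6 exec 'ADD A, 2'. After: A=3 B=11 C=0 D=0 ZF=0 PC=7
Step 8: PC=7 exec 'ADD C, 3'. After: A=3 B=11 C=3 D=0 ZF=0 PC=8
Step 9: PC=8 exec 'ADD D, 2'. After: A=3 B=11 C=3 D=2 ZF=0 PC=9
Step 10: PC=9 exec 'ADD B, 4'. After: A=3 B=15 C=3 D=2 ZF=0 PC=10
Step 11: PC=10 exec 'ADD B, 2'. After: A=3 B=17 C=3 D=2 ZF=0 PC=11
Step 12: PC=11 exec 'ADD A, 2'. After: A=5 B=17 C=3 D=2 ZF=0 PC=12
Step 13: PC=12 exec 'HALT'. After: A=5 B=17 C=3 D=2 ZF=0 PC=12 HALTED
Total instructions executed: 13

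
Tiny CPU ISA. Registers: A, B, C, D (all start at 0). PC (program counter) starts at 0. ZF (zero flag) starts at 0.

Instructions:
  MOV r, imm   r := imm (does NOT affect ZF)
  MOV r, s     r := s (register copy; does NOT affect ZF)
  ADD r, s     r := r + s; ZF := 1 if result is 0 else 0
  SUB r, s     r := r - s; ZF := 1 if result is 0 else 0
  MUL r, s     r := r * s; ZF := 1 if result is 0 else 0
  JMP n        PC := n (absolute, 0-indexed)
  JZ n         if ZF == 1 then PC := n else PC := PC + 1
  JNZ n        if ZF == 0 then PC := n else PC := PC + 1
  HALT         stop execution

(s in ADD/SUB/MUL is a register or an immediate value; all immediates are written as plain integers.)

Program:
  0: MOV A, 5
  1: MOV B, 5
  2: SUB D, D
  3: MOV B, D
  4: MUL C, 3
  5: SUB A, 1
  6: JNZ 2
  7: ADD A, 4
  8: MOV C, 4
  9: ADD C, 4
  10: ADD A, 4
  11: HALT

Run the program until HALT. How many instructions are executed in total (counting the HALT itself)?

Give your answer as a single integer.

Answer: 32

Derivation:
Step 1: PC=0 exec 'MOV A, 5'. After: A=5 B=0 C=0 D=0 ZF=0 PC=1
Step 2: PC=1 exec 'MOV B, 5'. After: A=5 B=5 C=0 D=0 ZF=0 PC=2
Step 3: PC=2 exec 'SUB D, D'. After: A=5 B=5 C=0 D=0 ZF=1 PC=3
Step 4: PC=3 exec 'MOV B, D'. After: A=5 B=0 C=0 D=0 ZF=1 PC=4
Step 5: PC=4 exec 'MUL C, 3'. After: A=5 B=0 C=0 D=0 ZF=1 PC=5
Step 6: PC=5 exec 'SUB A, 1'. After: A=4 B=0 C=0 D=0 ZF=0 PC=6
Step 7: PC=6 exec 'JNZ 2'. After: A=4 B=0 C=0 D=0 ZF=0 PC=2
Step 8: PC=2 exec 'SUB D, D'. After: A=4 B=0 C=0 D=0 ZF=1 PC=3
Step 9: PC=3 exec 'MOV B, D'. After: A=4 B=0 C=0 D=0 ZF=1 PC=4
Step 10: PC=4 exec 'MUL C, 3'. After: A=4 B=0 C=0 D=0 ZF=1 PC=5
Step 11: PC=5 exec 'SUB A, 1'. After: A=3 B=0 C=0 D=0 ZF=0 PC=6
Step 12: PC=6 exec 'JNZ 2'. After: A=3 B=0 C=0 D=0 ZF=0 PC=2
Step 13: PC=2 exec 'SUB D, D'. After: A=3 B=0 C=0 D=0 ZF=1 PC=3
Step 14: PC=3 exec 'MOV B, D'. After: A=3 B=0 C=0 D=0 ZF=1 PC=4
Step 15: PC=4 exec 'MUL C, 3'. After: A=3 B=0 C=0 D=0 ZF=1 PC=5
Step 16: PC=5 exec 'SUB A, 1'. After: A=2 B=0 C=0 D=0 ZF=0 PC=6
Step 17: PC=6 exec 'JNZ 2'. After: A=2 B=0 C=0 D=0 ZF=0 PC=2
Step 18: PC=2 exec 'SUB D, D'. After: A=2 B=0 C=0 D=0 ZF=1 PC=3
Step 19: PC=3 exec 'MOV B, D'. After: A=2 B=0 C=0 D=0 ZF=1 PC=4
Step 20: PC=4 exec 'MUL C, 3'. After: A=2 B=0 C=0 D=0 ZF=1 PC=5
Step 21: PC=5 exec 'SUB A, 1'. After: A=1 B=0 C=0 D=0 ZF=0 PC=6
Step 22: PC=6 exec 'JNZ 2'. After: A=1 B=0 C=0 D=0 ZF=0 PC=2
Step 23: PC=2 exec 'SUB D, D'. After: A=1 B=0 C=0 D=0 ZF=1 PC=3
Step 24: PC=3 exec 'MOV B, D'. After: A=1 B=0 C=0 D=0 ZF=1 PC=4
Step 25: PC=4 exec 'MUL C, 3'. After: A=1 B=0 C=0 D=0 ZF=1 PC=5
Step 26: PC=5 exec 'SUB A, 1'. After: A=0 B=0 C=0 D=0 ZF=1 PC=6
Step 27: PC=6 exec 'JNZ 2'. After: A=0 B=0 C=0 D=0 ZF=1 PC=7
Step 28: PC=7 exec 'ADD A, 4'. After: A=4 B=0 C=0 D=0 ZF=0 PC=8
Step 29: PC=8 exec 'MOV C, 4'. After: A=4 B=0 C=4 D=0 ZF=0 PC=9
Step 30: PC=9 exec 'ADD C, 4'. After: A=4 B=0 C=8 D=0 ZF=0 PC=10
Step 31: PC=10 exec 'ADD A, 4'. After: A=8 B=0 C=8 D=0 ZF=0 PC=11
Step 32: PC=11 exec 'HALT'. After: A=8 B=0 C=8 D=0 ZF=0 PC=11 HALTED
Total instructions executed: 32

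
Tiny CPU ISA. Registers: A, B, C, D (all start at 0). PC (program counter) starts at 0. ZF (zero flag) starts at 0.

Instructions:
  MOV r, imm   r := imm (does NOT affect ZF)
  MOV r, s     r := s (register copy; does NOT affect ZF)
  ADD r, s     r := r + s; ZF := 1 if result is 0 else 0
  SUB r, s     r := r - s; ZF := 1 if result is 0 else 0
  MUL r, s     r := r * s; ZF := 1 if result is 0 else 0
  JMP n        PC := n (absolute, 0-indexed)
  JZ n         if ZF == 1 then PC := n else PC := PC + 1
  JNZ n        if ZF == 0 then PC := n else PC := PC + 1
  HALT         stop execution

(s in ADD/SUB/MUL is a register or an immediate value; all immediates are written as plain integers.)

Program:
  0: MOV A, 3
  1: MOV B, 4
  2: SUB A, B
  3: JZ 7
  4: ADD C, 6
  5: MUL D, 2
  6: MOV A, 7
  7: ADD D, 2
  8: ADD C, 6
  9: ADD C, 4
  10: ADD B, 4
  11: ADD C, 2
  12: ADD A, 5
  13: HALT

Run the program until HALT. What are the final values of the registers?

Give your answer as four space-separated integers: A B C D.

Step 1: PC=0 exec 'MOV A, 3'. After: A=3 B=0 C=0 D=0 ZF=0 PC=1
Step 2: PC=1 exec 'MOV B, 4'. After: A=3 B=4 C=0 D=0 ZF=0 PC=2
Step 3: PC=2 exec 'SUB A, B'. After: A=-1 B=4 C=0 D=0 ZF=0 PC=3
Step 4: PC=3 exec 'JZ 7'. After: A=-1 B=4 C=0 D=0 ZF=0 PC=4
Step 5: PC=4 exec 'ADD C, 6'. After: A=-1 B=4 C=6 D=0 ZF=0 PC=5
Step 6: PC=5 exec 'MUL D, 2'. After: A=-1 B=4 C=6 D=0 ZF=1 PC=6
Step 7: PC=6 exec 'MOV A, 7'. After: A=7 B=4 C=6 D=0 ZF=1 PC=7
Step 8: PC=7 exec 'ADD D, 2'. After: A=7 B=4 C=6 D=2 ZF=0 PC=8
Step 9: PC=8 exec 'ADD C, 6'. After: A=7 B=4 C=12 D=2 ZF=0 PC=9
Step 10: PC=9 exec 'ADD C, 4'. After: A=7 B=4 C=16 D=2 ZF=0 PC=10
Step 11: PC=10 exec 'ADD B, 4'. After: A=7 B=8 C=16 D=2 ZF=0 PC=11
Step 12: PC=11 exec 'ADD C, 2'. After: A=7 B=8 C=18 D=2 ZF=0 PC=12
Step 13: PC=12 exec 'ADD A, 5'. After: A=12 B=8 C=18 D=2 ZF=0 PC=13
Step 14: PC=13 exec 'HALT'. After: A=12 B=8 C=18 D=2 ZF=0 PC=13 HALTED

Answer: 12 8 18 2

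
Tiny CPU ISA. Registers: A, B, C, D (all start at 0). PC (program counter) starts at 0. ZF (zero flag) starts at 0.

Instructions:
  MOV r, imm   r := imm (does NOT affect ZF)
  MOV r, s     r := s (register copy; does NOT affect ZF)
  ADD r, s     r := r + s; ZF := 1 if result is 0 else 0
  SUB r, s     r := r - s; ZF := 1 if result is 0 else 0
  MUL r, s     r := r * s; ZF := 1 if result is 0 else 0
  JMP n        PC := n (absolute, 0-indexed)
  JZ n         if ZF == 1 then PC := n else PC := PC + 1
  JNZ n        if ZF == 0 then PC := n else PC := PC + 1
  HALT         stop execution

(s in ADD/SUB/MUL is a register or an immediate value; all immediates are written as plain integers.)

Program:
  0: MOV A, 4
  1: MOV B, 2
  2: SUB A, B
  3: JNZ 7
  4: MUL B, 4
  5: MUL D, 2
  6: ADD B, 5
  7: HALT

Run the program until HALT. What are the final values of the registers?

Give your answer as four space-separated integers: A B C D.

Answer: 2 2 0 0

Derivation:
Step 1: PC=0 exec 'MOV A, 4'. After: A=4 B=0 C=0 D=0 ZF=0 PC=1
Step 2: PC=1 exec 'MOV B, 2'. After: A=4 B=2 C=0 D=0 ZF=0 PC=2
Step 3: PC=2 exec 'SUB A, B'. After: A=2 B=2 C=0 D=0 ZF=0 PC=3
Step 4: PC=3 exec 'JNZ 7'. After: A=2 B=2 C=0 D=0 ZF=0 PC=7
Step 5: PC=7 exec 'HALT'. After: A=2 B=2 C=0 D=0 ZF=0 PC=7 HALTED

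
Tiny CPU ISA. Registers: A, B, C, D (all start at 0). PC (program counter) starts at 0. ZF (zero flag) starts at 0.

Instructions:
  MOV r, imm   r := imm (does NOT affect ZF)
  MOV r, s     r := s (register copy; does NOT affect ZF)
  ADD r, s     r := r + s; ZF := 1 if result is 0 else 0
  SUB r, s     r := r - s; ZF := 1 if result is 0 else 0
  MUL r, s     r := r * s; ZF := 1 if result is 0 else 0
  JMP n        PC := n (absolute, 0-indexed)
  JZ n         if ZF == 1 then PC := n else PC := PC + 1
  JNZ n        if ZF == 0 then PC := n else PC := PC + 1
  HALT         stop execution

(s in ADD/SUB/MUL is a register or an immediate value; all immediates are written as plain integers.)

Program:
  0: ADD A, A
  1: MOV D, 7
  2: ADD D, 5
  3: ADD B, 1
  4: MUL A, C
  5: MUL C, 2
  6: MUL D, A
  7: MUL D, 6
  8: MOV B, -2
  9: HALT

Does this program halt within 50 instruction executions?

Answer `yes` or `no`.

Answer: yes

Derivation:
Step 1: PC=0 exec 'ADD A, A'. After: A=0 B=0 C=0 D=0 ZF=1 PC=1
Step 2: PC=1 exec 'MOV D, 7'. After: A=0 B=0 C=0 D=7 ZF=1 PC=2
Step 3: PC=2 exec 'ADD D, 5'. After: A=0 B=0 C=0 D=12 ZF=0 PC=3
Step 4: PC=3 exec 'ADD B, 1'. After: A=0 B=1 C=0 D=12 ZF=0 PC=4
Step 5: PC=4 exec 'MUL A, C'. After: A=0 B=1 C=0 D=12 ZF=1 PC=5
Step 6: PC=5 exec 'MUL C, 2'. After: A=0 B=1 C=0 D=12 ZF=1 PC=6
Step 7: PC=6 exec 'MUL D, A'. After: A=0 B=1 C=0 D=0 ZF=1 PC=7
Step 8: PC=7 exec 'MUL D, 6'. After: A=0 B=1 C=0 D=0 ZF=1 PC=8
Step 9: PC=8 exec 'MOV B, -2'. After: A=0 B=-2 C=0 D=0 ZF=1 PC=9
Step 10: PC=9 exec 'HALT'. After: A=0 B=-2 C=0 D=0 ZF=1 PC=9 HALTED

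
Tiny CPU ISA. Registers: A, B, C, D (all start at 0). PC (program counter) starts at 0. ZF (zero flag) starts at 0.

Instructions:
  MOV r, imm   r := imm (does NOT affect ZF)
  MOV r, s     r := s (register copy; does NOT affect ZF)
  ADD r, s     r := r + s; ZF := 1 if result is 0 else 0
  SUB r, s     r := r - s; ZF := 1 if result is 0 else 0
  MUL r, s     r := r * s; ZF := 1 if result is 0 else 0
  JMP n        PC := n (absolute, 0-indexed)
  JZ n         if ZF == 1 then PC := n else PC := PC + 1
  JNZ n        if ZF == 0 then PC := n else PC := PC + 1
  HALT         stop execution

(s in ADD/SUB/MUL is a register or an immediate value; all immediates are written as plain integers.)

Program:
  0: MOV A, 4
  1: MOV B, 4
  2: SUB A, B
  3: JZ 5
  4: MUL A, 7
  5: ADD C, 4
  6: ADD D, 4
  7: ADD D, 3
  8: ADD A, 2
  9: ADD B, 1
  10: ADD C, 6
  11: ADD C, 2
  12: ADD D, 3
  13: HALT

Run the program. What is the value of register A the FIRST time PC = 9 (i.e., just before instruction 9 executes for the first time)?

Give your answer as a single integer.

Step 1: PC=0 exec 'MOV A, 4'. After: A=4 B=0 C=0 D=0 ZF=0 PC=1
Step 2: PC=1 exec 'MOV B, 4'. After: A=4 B=4 C=0 D=0 ZF=0 PC=2
Step 3: PC=2 exec 'SUB A, B'. After: A=0 B=4 C=0 D=0 ZF=1 PC=3
Step 4: PC=3 exec 'JZ 5'. After: A=0 B=4 C=0 D=0 ZF=1 PC=5
Step 5: PC=5 exec 'ADD C, 4'. After: A=0 B=4 C=4 D=0 ZF=0 PC=6
Step 6: PC=6 exec 'ADD D, 4'. After: A=0 B=4 C=4 D=4 ZF=0 PC=7
Step 7: PC=7 exec 'ADD D, 3'. After: A=0 B=4 C=4 D=7 ZF=0 PC=8
Step 8: PC=8 exec 'ADD A, 2'. After: A=2 B=4 C=4 D=7 ZF=0 PC=9
First time PC=9: A=2

2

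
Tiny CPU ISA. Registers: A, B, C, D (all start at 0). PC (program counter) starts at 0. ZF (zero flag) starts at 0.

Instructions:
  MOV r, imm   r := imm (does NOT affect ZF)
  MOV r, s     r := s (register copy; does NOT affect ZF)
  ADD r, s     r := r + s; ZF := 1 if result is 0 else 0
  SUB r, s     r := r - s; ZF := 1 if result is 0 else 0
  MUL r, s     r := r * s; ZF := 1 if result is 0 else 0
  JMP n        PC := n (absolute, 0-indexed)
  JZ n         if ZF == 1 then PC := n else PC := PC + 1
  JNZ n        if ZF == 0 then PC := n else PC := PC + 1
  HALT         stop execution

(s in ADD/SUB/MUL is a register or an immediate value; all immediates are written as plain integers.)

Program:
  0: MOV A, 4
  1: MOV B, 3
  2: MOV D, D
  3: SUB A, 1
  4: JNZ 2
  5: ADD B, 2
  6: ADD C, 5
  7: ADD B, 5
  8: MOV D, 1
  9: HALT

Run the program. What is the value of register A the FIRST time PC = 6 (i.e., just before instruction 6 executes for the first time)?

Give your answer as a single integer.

Step 1: PC=0 exec 'MOV A, 4'. After: A=4 B=0 C=0 D=0 ZF=0 PC=1
Step 2: PC=1 exec 'MOV B, 3'. After: A=4 B=3 C=0 D=0 ZF=0 PC=2
Step 3: PC=2 exec 'MOV D, D'. After: A=4 B=3 C=0 D=0 ZF=0 PC=3
Step 4: PC=3 exec 'SUB A, 1'. After: A=3 B=3 C=0 D=0 ZF=0 PC=4
Step 5: PC=4 exec 'JNZ 2'. After: A=3 B=3 C=0 D=0 ZF=0 PC=2
Step 6: PC=2 exec 'MOV D, D'. After: A=3 B=3 C=0 D=0 ZF=0 PC=3
Step 7: PC=3 exec 'SUB A, 1'. After: A=2 B=3 C=0 D=0 ZF=0 PC=4
Step 8: PC=4 exec 'JNZ 2'. After: A=2 B=3 C=0 D=0 ZF=0 PC=2
Step 9: PC=2 exec 'MOV D, D'. After: A=2 B=3 C=0 D=0 ZF=0 PC=3
Step 10: PC=3 exec 'SUB A, 1'. After: A=1 B=3 C=0 D=0 ZF=0 PC=4
Step 11: PC=4 exec 'JNZ 2'. After: A=1 B=3 C=0 D=0 ZF=0 PC=2
Step 12: PC=2 exec 'MOV D, D'. After: A=1 B=3 C=0 D=0 ZF=0 PC=3
Step 13: PC=3 exec 'SUB A, 1'. After: A=0 B=3 C=0 D=0 ZF=1 PC=4
Step 14: PC=4 exec 'JNZ 2'. After: A=0 B=3 C=0 D=0 ZF=1 PC=5
Step 15: PC=5 exec 'ADD B, 2'. After: A=0 B=5 C=0 D=0 ZF=0 PC=6
First time PC=6: A=0

0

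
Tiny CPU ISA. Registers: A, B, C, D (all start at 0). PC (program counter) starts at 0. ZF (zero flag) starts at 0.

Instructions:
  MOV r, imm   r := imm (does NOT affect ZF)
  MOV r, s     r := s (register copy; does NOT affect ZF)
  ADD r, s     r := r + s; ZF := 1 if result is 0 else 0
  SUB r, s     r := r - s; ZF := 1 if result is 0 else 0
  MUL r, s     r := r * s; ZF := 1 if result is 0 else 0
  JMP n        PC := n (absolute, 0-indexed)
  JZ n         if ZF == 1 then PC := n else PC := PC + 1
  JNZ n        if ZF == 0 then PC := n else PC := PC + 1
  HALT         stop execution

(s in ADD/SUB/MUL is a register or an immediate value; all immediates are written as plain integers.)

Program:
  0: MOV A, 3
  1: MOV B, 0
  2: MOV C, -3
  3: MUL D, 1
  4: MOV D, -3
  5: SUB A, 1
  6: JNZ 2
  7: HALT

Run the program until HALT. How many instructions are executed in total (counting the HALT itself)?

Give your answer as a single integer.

Answer: 18

Derivation:
Step 1: PC=0 exec 'MOV A, 3'. After: A=3 B=0 C=0 D=0 ZF=0 PC=1
Step 2: PC=1 exec 'MOV B, 0'. After: A=3 B=0 C=0 D=0 ZF=0 PC=2
Step 3: PC=2 exec 'MOV C, -3'. After: A=3 B=0 C=-3 D=0 ZF=0 PC=3
Step 4: PC=3 exec 'MUL D, 1'. After: A=3 B=0 C=-3 D=0 ZF=1 PC=4
Step 5: PC=4 exec 'MOV D, -3'. After: A=3 B=0 C=-3 D=-3 ZF=1 PC=5
Step 6: PC=5 exec 'SUB A, 1'. After: A=2 B=0 C=-3 D=-3 ZF=0 PC=6
Step 7: PC=6 exec 'JNZ 2'. After: A=2 B=0 C=-3 D=-3 ZF=0 PC=2
Step 8: PC=2 exec 'MOV C, -3'. After: A=2 B=0 C=-3 D=-3 ZF=0 PC=3
Step 9: PC=3 exec 'MUL D, 1'. After: A=2 B=0 C=-3 D=-3 ZF=0 PC=4
Step 10: PC=4 exec 'MOV D, -3'. After: A=2 B=0 C=-3 D=-3 ZF=0 PC=5
Step 11: PC=5 exec 'SUB A, 1'. After: A=1 B=0 C=-3 D=-3 ZF=0 PC=6
Step 12: PC=6 exec 'JNZ 2'. After: A=1 B=0 C=-3 D=-3 ZF=0 PC=2
Step 13: PC=2 exec 'MOV C, -3'. After: A=1 B=0 C=-3 D=-3 ZF=0 PC=3
Step 14: PC=3 exec 'MUL D, 1'. After: A=1 B=0 C=-3 D=-3 ZF=0 PC=4
Step 15: PC=4 exec 'MOV D, -3'. After: A=1 B=0 C=-3 D=-3 ZF=0 PC=5
Step 16: PC=5 exec 'SUB A, 1'. After: A=0 B=0 C=-3 D=-3 ZF=1 PC=6
Step 17: PC=6 exec 'JNZ 2'. After: A=0 B=0 C=-3 D=-3 ZF=1 PC=7
Step 18: PC=7 exec 'HALT'. After: A=0 B=0 C=-3 D=-3 ZF=1 PC=7 HALTED
Total instructions executed: 18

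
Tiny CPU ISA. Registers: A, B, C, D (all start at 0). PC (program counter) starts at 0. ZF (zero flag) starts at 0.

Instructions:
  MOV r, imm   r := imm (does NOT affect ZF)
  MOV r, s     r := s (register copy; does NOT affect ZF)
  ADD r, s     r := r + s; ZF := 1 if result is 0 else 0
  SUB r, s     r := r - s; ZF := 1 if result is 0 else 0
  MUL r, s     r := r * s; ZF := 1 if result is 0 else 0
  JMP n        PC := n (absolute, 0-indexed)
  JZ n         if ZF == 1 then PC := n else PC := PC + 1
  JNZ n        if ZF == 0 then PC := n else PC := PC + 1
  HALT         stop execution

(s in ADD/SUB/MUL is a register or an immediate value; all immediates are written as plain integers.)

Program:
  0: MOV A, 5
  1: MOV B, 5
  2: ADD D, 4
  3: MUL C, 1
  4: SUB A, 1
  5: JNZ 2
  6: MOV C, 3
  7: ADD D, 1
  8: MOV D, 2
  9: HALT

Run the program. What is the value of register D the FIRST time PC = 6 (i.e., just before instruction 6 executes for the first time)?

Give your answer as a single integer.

Step 1: PC=0 exec 'MOV A, 5'. After: A=5 B=0 C=0 D=0 ZF=0 PC=1
Step 2: PC=1 exec 'MOV B, 5'. After: A=5 B=5 C=0 D=0 ZF=0 PC=2
Step 3: PC=2 exec 'ADD D, 4'. After: A=5 B=5 C=0 D=4 ZF=0 PC=3
Step 4: PC=3 exec 'MUL C, 1'. After: A=5 B=5 C=0 D=4 ZF=1 PC=4
Step 5: PC=4 exec 'SUB A, 1'. After: A=4 B=5 C=0 D=4 ZF=0 PC=5
Step 6: PC=5 exec 'JNZ 2'. After: A=4 B=5 C=0 D=4 ZF=0 PC=2
Step 7: PC=2 exec 'ADD D, 4'. After: A=4 B=5 C=0 D=8 ZF=0 PC=3
Step 8: PC=3 exec 'MUL C, 1'. After: A=4 B=5 C=0 D=8 ZF=1 PC=4
Step 9: PC=4 exec 'SUB A, 1'. After: A=3 B=5 C=0 D=8 ZF=0 PC=5
Step 10: PC=5 exec 'JNZ 2'. After: A=3 B=5 C=0 D=8 ZF=0 PC=2
Step 11: PC=2 exec 'ADD D, 4'. After: A=3 B=5 C=0 D=12 ZF=0 PC=3
Step 12: PC=3 exec 'MUL C, 1'. After: A=3 B=5 C=0 D=12 ZF=1 PC=4
Step 13: PC=4 exec 'SUB A, 1'. After: A=2 B=5 C=0 D=12 ZF=0 PC=5
Step 14: PC=5 exec 'JNZ 2'. After: A=2 B=5 C=0 D=12 ZF=0 PC=2
Step 15: PC=2 exec 'ADD D, 4'. After: A=2 B=5 C=0 D=16 ZF=0 PC=3
Step 16: PC=3 exec 'MUL C, 1'. After: A=2 B=5 C=0 D=16 ZF=1 PC=4
Step 17: PC=4 exec 'SUB A, 1'. After: A=1 B=5 C=0 D=16 ZF=0 PC=5
Step 18: PC=5 exec 'JNZ 2'. After: A=1 B=5 C=0 D=16 ZF=0 PC=2
Step 19: PC=2 exec 'ADD D, 4'. After: A=1 B=5 C=0 D=20 ZF=0 PC=3
Step 20: PC=3 exec 'MUL C, 1'. After: A=1 B=5 C=0 D=20 ZF=1 PC=4
Step 21: PC=4 exec 'SUB A, 1'. After: A=0 B=5 C=0 D=20 ZF=1 PC=5
Step 22: PC=5 exec 'JNZ 2'. After: A=0 B=5 C=0 D=20 ZF=1 PC=6
First time PC=6: D=20

20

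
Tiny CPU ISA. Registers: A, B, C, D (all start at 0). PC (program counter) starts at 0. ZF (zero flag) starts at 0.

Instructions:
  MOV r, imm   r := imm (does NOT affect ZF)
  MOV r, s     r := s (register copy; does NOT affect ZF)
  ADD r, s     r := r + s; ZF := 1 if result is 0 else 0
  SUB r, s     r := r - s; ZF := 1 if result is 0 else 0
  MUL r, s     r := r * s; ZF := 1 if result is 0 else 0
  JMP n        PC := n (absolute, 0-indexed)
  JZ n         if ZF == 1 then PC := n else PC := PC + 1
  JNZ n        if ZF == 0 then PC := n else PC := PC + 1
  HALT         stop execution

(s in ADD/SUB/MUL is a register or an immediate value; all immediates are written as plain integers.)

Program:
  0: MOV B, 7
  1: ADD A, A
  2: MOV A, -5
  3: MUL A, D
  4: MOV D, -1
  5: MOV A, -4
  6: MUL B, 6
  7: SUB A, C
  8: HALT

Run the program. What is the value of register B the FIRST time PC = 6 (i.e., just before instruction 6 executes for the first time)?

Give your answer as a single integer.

Step 1: PC=0 exec 'MOV B, 7'. After: A=0 B=7 C=0 D=0 ZF=0 PC=1
Step 2: PC=1 exec 'ADD A, A'. After: A=0 B=7 C=0 D=0 ZF=1 PC=2
Step 3: PC=2 exec 'MOV A, -5'. After: A=-5 B=7 C=0 D=0 ZF=1 PC=3
Step 4: PC=3 exec 'MUL A, D'. After: A=0 B=7 C=0 D=0 ZF=1 PC=4
Step 5: PC=4 exec 'MOV D, -1'. After: A=0 B=7 C=0 D=-1 ZF=1 PC=5
Step 6: PC=5 exec 'MOV A, -4'. After: A=-4 B=7 C=0 D=-1 ZF=1 PC=6
First time PC=6: B=7

7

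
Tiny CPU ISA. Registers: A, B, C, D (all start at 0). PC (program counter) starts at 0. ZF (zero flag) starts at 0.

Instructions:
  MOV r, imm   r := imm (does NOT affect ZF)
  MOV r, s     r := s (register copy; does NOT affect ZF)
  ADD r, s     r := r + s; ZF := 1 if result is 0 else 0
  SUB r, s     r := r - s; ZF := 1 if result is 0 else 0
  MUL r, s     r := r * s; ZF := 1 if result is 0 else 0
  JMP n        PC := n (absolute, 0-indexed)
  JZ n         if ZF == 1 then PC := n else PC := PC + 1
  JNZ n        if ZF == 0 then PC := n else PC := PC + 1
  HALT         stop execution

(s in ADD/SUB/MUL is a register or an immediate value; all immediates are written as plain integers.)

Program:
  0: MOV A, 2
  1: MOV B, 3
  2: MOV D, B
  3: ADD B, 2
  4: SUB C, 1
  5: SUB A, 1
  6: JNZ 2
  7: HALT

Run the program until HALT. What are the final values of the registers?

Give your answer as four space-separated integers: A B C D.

Step 1: PC=0 exec 'MOV A, 2'. After: A=2 B=0 C=0 D=0 ZF=0 PC=1
Step 2: PC=1 exec 'MOV B, 3'. After: A=2 B=3 C=0 D=0 ZF=0 PC=2
Step 3: PC=2 exec 'MOV D, B'. After: A=2 B=3 C=0 D=3 ZF=0 PC=3
Step 4: PC=3 exec 'ADD B, 2'. After: A=2 B=5 C=0 D=3 ZF=0 PC=4
Step 5: PC=4 exec 'SUB C, 1'. After: A=2 B=5 C=-1 D=3 ZF=0 PC=5
Step 6: PC=5 exec 'SUB A, 1'. After: A=1 B=5 C=-1 D=3 ZF=0 PC=6
Step 7: PC=6 exec 'JNZ 2'. After: A=1 B=5 C=-1 D=3 ZF=0 PC=2
Step 8: PC=2 exec 'MOV D, B'. After: A=1 B=5 C=-1 D=5 ZF=0 PC=3
Step 9: PC=3 exec 'ADD B, 2'. After: A=1 B=7 C=-1 D=5 ZF=0 PC=4
Step 10: PC=4 exec 'SUB C, 1'. After: A=1 B=7 C=-2 D=5 ZF=0 PC=5
Step 11: PC=5 exec 'SUB A, 1'. After: A=0 B=7 C=-2 D=5 ZF=1 PC=6
Step 12: PC=6 exec 'JNZ 2'. After: A=0 B=7 C=-2 D=5 ZF=1 PC=7
Step 13: PC=7 exec 'HALT'. After: A=0 B=7 C=-2 D=5 ZF=1 PC=7 HALTED

Answer: 0 7 -2 5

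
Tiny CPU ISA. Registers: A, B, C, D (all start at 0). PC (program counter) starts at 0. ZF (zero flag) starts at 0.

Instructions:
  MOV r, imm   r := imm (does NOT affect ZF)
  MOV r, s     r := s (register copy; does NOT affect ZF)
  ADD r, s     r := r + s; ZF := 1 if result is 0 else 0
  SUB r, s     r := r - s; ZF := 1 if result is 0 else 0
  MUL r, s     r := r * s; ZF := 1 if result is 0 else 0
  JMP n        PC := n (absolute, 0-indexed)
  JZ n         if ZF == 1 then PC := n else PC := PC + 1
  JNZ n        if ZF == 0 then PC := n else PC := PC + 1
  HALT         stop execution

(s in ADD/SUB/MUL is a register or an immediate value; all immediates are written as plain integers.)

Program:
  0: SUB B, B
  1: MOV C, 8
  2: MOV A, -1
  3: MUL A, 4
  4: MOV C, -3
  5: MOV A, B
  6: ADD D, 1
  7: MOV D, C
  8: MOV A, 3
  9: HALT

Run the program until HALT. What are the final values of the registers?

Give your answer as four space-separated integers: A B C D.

Answer: 3 0 -3 -3

Derivation:
Step 1: PC=0 exec 'SUB B, B'. After: A=0 B=0 C=0 D=0 ZF=1 PC=1
Step 2: PC=1 exec 'MOV C, 8'. After: A=0 B=0 C=8 D=0 ZF=1 PC=2
Step 3: PC=2 exec 'MOV A, -1'. After: A=-1 B=0 C=8 D=0 ZF=1 PC=3
Step 4: PC=3 exec 'MUL A, 4'. After: A=-4 B=0 C=8 D=0 ZF=0 PC=4
Step 5: PC=4 exec 'MOV C, -3'. After: A=-4 B=0 C=-3 D=0 ZF=0 PC=5
Step 6: PC=5 exec 'MOV A, B'. After: A=0 B=0 C=-3 D=0 ZF=0 PC=6
Step 7: PC=6 exec 'ADD D, 1'. After: A=0 B=0 C=-3 D=1 ZF=0 PC=7
Step 8: PC=7 exec 'MOV D, C'. After: A=0 B=0 C=-3 D=-3 ZF=0 PC=8
Step 9: PC=8 exec 'MOV A, 3'. After: A=3 B=0 C=-3 D=-3 ZF=0 PC=9
Step 10: PC=9 exec 'HALT'. After: A=3 B=0 C=-3 D=-3 ZF=0 PC=9 HALTED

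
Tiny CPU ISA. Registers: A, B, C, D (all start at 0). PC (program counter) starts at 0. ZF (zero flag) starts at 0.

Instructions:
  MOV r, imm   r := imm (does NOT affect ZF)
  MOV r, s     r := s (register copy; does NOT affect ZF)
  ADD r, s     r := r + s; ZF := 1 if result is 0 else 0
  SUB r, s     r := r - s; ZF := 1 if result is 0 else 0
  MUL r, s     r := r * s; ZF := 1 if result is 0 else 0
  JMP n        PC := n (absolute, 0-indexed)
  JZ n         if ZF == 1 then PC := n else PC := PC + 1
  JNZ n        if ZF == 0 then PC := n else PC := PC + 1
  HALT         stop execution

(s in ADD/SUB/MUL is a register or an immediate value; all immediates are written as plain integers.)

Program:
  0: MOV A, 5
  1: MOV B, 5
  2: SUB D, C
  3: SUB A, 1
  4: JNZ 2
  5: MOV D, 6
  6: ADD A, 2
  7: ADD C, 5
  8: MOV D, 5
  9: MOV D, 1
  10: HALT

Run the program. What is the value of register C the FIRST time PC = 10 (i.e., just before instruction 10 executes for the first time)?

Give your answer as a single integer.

Step 1: PC=0 exec 'MOV A, 5'. After: A=5 B=0 C=0 D=0 ZF=0 PC=1
Step 2: PC=1 exec 'MOV B, 5'. After: A=5 B=5 C=0 D=0 ZF=0 PC=2
Step 3: PC=2 exec 'SUB D, C'. After: A=5 B=5 C=0 D=0 ZF=1 PC=3
Step 4: PC=3 exec 'SUB A, 1'. After: A=4 B=5 C=0 D=0 ZF=0 PC=4
Step 5: PC=4 exec 'JNZ 2'. After: A=4 B=5 C=0 D=0 ZF=0 PC=2
Step 6: PC=2 exec 'SUB D, C'. After: A=4 B=5 C=0 D=0 ZF=1 PC=3
Step 7: PC=3 exec 'SUB A, 1'. After: A=3 B=5 C=0 D=0 ZF=0 PC=4
Step 8: PC=4 exec 'JNZ 2'. After: A=3 B=5 C=0 D=0 ZF=0 PC=2
Step 9: PC=2 exec 'SUB D, C'. After: A=3 B=5 C=0 D=0 ZF=1 PC=3
Step 10: PC=3 exec 'SUB A, 1'. After: A=2 B=5 C=0 D=0 ZF=0 PC=4
Step 11: PC=4 exec 'JNZ 2'. After: A=2 B=5 C=0 D=0 ZF=0 PC=2
Step 12: PC=2 exec 'SUB D, C'. After: A=2 B=5 C=0 D=0 ZF=1 PC=3
Step 13: PC=3 exec 'SUB A, 1'. After: A=1 B=5 C=0 D=0 ZF=0 PC=4
Step 14: PC=4 exec 'JNZ 2'. After: A=1 B=5 C=0 D=0 ZF=0 PC=2
Step 15: PC=2 exec 'SUB D, C'. After: A=1 B=5 C=0 D=0 ZF=1 PC=3
Step 16: PC=3 exec 'SUB A, 1'. After: A=0 B=5 C=0 D=0 ZF=1 PC=4
Step 17: PC=4 exec 'JNZ 2'. After: A=0 B=5 C=0 D=0 ZF=1 PC=5
Step 18: PC=5 exec 'MOV D, 6'. After: A=0 B=5 C=0 D=6 ZF=1 PC=6
Step 19: PC=6 exec 'ADD A, 2'. After: A=2 B=5 C=0 D=6 ZF=0 PC=7
Step 20: PC=7 exec 'ADD C, 5'. After: A=2 B=5 C=5 D=6 ZF=0 PC=8
Step 21: PC=8 exec 'MOV D, 5'. After: A=2 B=5 C=5 D=5 ZF=0 PC=9
Step 22: PC=9 exec 'MOV D, 1'. After: A=2 B=5 C=5 D=1 ZF=0 PC=10
First time PC=10: C=5

5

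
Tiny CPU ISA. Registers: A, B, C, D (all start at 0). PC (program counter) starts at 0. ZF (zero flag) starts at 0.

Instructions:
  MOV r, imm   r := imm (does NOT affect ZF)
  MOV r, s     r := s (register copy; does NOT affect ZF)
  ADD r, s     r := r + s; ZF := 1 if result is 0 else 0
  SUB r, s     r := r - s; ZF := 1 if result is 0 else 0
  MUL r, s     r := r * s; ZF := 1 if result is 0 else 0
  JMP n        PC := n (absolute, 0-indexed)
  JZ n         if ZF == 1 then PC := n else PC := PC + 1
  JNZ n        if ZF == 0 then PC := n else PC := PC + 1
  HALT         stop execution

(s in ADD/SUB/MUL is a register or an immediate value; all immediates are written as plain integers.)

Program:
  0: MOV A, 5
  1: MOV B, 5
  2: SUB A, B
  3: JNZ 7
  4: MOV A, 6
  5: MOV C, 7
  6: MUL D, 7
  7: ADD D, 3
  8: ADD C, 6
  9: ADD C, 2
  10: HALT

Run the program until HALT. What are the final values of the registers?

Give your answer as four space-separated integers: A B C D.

Step 1: PC=0 exec 'MOV A, 5'. After: A=5 B=0 C=0 D=0 ZF=0 PC=1
Step 2: PC=1 exec 'MOV B, 5'. After: A=5 B=5 C=0 D=0 ZF=0 PC=2
Step 3: PC=2 exec 'SUB A, B'. After: A=0 B=5 C=0 D=0 ZF=1 PC=3
Step 4: PC=3 exec 'JNZ 7'. After: A=0 B=5 C=0 D=0 ZF=1 PC=4
Step 5: PC=4 exec 'MOV A, 6'. After: A=6 B=5 C=0 D=0 ZF=1 PC=5
Step 6: PC=5 exec 'MOV C, 7'. After: A=6 B=5 C=7 D=0 ZF=1 PC=6
Step 7: PC=6 exec 'MUL D, 7'. After: A=6 B=5 C=7 D=0 ZF=1 PC=7
Step 8: PC=7 exec 'ADD D, 3'. After: A=6 B=5 C=7 D=3 ZF=0 PC=8
Step 9: PC=8 exec 'ADD C, 6'. After: A=6 B=5 C=13 D=3 ZF=0 PC=9
Step 10: PC=9 exec 'ADD C, 2'. After: A=6 B=5 C=15 D=3 ZF=0 PC=10
Step 11: PC=10 exec 'HALT'. After: A=6 B=5 C=15 D=3 ZF=0 PC=10 HALTED

Answer: 6 5 15 3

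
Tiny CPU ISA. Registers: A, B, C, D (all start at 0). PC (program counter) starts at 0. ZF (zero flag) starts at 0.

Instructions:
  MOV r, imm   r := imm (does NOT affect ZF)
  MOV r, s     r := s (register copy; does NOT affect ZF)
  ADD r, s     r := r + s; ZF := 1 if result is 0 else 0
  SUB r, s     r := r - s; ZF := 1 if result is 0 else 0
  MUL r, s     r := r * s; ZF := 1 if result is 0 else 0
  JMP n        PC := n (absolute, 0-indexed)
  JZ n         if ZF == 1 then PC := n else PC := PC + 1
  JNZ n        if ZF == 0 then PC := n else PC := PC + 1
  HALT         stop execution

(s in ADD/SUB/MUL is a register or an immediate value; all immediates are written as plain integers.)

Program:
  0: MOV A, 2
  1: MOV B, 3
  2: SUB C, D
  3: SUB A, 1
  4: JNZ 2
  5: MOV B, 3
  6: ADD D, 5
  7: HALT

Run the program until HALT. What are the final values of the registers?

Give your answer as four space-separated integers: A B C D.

Step 1: PC=0 exec 'MOV A, 2'. After: A=2 B=0 C=0 D=0 ZF=0 PC=1
Step 2: PC=1 exec 'MOV B, 3'. After: A=2 B=3 C=0 D=0 ZF=0 PC=2
Step 3: PC=2 exec 'SUB C, D'. After: A=2 B=3 C=0 D=0 ZF=1 PC=3
Step 4: PC=3 exec 'SUB A, 1'. After: A=1 B=3 C=0 D=0 ZF=0 PC=4
Step 5: PC=4 exec 'JNZ 2'. After: A=1 B=3 C=0 D=0 ZF=0 PC=2
Step 6: PC=2 exec 'SUB C, D'. After: A=1 B=3 C=0 D=0 ZF=1 PC=3
Step 7: PC=3 exec 'SUB A, 1'. After: A=0 B=3 C=0 D=0 ZF=1 PC=4
Step 8: PC=4 exec 'JNZ 2'. After: A=0 B=3 C=0 D=0 ZF=1 PC=5
Step 9: PC=5 exec 'MOV B, 3'. After: A=0 B=3 C=0 D=0 ZF=1 PC=6
Step 10: PC=6 exec 'ADD D, 5'. After: A=0 B=3 C=0 D=5 ZF=0 PC=7
Step 11: PC=7 exec 'HALT'. After: A=0 B=3 C=0 D=5 ZF=0 PC=7 HALTED

Answer: 0 3 0 5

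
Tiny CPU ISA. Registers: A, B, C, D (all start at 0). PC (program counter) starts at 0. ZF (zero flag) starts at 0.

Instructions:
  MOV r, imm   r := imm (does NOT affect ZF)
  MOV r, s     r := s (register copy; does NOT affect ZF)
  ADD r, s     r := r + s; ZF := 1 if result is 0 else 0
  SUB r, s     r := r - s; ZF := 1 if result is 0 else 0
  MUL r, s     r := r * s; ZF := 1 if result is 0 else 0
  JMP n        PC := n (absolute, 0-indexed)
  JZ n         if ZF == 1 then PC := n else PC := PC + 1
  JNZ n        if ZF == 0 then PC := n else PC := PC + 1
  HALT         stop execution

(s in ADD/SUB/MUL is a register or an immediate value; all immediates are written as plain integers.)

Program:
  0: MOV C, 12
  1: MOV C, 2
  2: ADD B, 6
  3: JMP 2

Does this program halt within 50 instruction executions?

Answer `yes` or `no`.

Step 1: PC=0 exec 'MOV C, 12'. After: A=0 B=0 C=12 D=0 ZF=0 PC=1
Step 2: PC=1 exec 'MOV C, 2'. After: A=0 B=0 C=2 D=0 ZF=0 PC=2
Step 3: PC=2 exec 'ADD B, 6'. After: A=0 B=6 C=2 D=0 ZF=0 PC=3
Step 4: PC=3 exec 'JMP 2'. After: A=0 B=6 C=2 D=0 ZF=0 PC=2
Step 5: PC=2 exec 'ADD B, 6'. After: A=0 B=12 C=2 D=0 ZF=0 PC=3
Step 6: PC=3 exec 'JMP 2'. After: A=0 B=12 C=2 D=0 ZF=0 PC=2
Step 7: PC=2 exec 'ADD B, 6'. After: A=0 B=18 C=2 D=0 ZF=0 PC=3
Step 8: PC=3 exec 'JMP 2'. After: A=0 B=18 C=2 D=0 ZF=0 PC=2
Step 9: PC=2 exec 'ADD B, 6'. After: A=0 B=24 C=2 D=0 ZF=0 PC=3
Step 10: PC=3 exec 'JMP 2'. After: A=0 B=24 C=2 D=0 ZF=0 PC=2
Step 11: PC=2 exec 'ADD B, 6'. After: A=0 B=30 C=2 D=0 ZF=0 PC=3
Step 12: PC=3 exec 'JMP 2'. After: A=0 B=30 C=2 D=0 ZF=0 PC=2
Step 13: PC=2 exec 'ADD B, 6'. After: A=0 B=36 C=2 D=0 ZF=0 PC=3
Step 14: PC=3 exec 'JMP 2'. After: A=0 B=36 C=2 D=0 ZF=0 PC=2
Step 15: PC=2 exec 'ADD B, 6'. After: A=0 B=42 C=2 D=0 ZF=0 PC=3
After 50 steps: not halted. PC revisits the same instructions with no path to HALT; will never halt.

Answer: no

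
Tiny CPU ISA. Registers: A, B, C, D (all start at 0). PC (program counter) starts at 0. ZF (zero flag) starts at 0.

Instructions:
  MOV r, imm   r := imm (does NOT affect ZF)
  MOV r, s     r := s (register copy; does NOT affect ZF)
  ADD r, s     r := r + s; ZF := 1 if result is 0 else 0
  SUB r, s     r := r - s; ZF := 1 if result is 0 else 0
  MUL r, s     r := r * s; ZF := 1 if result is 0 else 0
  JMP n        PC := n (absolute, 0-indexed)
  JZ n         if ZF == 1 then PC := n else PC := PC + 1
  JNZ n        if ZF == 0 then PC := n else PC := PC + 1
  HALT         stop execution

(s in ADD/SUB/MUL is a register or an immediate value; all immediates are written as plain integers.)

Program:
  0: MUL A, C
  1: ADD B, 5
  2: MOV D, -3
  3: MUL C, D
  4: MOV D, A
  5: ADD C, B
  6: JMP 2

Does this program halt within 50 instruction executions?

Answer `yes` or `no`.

Step 1: PC=0 exec 'MUL A, C'. After: A=0 B=0 C=0 D=0 ZF=1 PC=1
Step 2: PC=1 exec 'ADD B, 5'. After: A=0 B=5 C=0 D=0 ZF=0 PC=2
Step 3: PC=2 exec 'MOV D, -3'. After: A=0 B=5 C=0 D=-3 ZF=0 PC=3
Step 4: PC=3 exec 'MUL C, D'. After: A=0 B=5 C=0 D=-3 ZF=1 PC=4
Step 5: PC=4 exec 'MOV D, A'. After: A=0 B=5 C=0 D=0 ZF=1 PC=5
Step 6: PC=5 exec 'ADD C, B'. After: A=0 B=5 C=5 D=0 ZF=0 PC=6
Step 7: PC=6 exec 'JMP 2'. After: A=0 B=5 C=5 D=0 ZF=0 PC=2
Step 8: PC=2 exec 'MOV D, -3'. After: A=0 B=5 C=5 D=-3 ZF=0 PC=3
Step 9: PC=3 exec 'MUL C, D'. After: A=0 B=5 C=-15 D=-3 ZF=0 PC=4
Step 10: PC=4 exec 'MOV D, A'. After: A=0 B=5 C=-15 D=0 ZF=0 PC=5
Step 11: PC=5 exec 'ADD C, B'. After: A=0 B=5 C=-10 D=0 ZF=0 PC=6
Step 12: PC=6 exec 'JMP 2'. After: A=0 B=5 C=-10 D=0 ZF=0 PC=2
Step 13: PC=2 exec 'MOV D, -3'. After: A=0 B=5 C=-10 D=-3 ZF=0 PC=3
Step 14: PC=3 exec 'MUL C, D'. After: A=0 B=5 C=30 D=-3 ZF=0 PC=4
Step 15: PC=4 exec 'MOV D, A'. After: A=0 B=5 C=30 D=0 ZF=0 PC=5
After 50 steps: not halted. PC revisits the same instructions with no path to HALT; will never halt.

Answer: no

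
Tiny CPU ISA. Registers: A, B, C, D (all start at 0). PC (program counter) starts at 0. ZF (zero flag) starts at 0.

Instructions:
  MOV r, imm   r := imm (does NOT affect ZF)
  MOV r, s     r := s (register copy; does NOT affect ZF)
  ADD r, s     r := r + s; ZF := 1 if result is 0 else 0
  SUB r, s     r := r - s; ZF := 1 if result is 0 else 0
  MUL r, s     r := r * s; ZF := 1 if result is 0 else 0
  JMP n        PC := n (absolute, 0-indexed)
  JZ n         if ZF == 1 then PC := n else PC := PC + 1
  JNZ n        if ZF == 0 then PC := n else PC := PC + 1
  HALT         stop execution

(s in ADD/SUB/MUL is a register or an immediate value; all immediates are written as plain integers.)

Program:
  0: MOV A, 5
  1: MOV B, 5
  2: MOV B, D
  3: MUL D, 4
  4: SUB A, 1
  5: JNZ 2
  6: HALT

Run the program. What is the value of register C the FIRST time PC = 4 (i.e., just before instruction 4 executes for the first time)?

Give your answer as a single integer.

Step 1: PC=0 exec 'MOV A, 5'. After: A=5 B=0 C=0 D=0 ZF=0 PC=1
Step 2: PC=1 exec 'MOV B, 5'. After: A=5 B=5 C=0 D=0 ZF=0 PC=2
Step 3: PC=2 exec 'MOV B, D'. After: A=5 B=0 C=0 D=0 ZF=0 PC=3
Step 4: PC=3 exec 'MUL D, 4'. After: A=5 B=0 C=0 D=0 ZF=1 PC=4
First time PC=4: C=0

0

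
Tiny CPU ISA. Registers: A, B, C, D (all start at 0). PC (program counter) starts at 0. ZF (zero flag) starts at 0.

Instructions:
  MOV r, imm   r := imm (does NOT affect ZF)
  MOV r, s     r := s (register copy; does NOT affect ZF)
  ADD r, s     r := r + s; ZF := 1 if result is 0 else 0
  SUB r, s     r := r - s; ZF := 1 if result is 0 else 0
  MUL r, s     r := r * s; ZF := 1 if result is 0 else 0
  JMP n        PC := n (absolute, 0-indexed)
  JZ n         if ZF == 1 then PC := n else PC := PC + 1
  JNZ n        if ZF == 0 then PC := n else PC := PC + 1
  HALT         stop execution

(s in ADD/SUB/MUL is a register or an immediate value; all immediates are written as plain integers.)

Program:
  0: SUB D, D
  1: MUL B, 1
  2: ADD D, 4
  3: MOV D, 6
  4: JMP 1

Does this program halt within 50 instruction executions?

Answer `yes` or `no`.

Answer: no

Derivation:
Step 1: PC=0 exec 'SUB D, D'. After: A=0 B=0 C=0 D=0 ZF=1 PC=1
Step 2: PC=1 exec 'MUL B, 1'. After: A=0 B=0 C=0 D=0 ZF=1 PC=2
Step 3: PC=2 exec 'ADD D, 4'. After: A=0 B=0 C=0 D=4 ZF=0 PC=3
Step 4: PC=3 exec 'MOV D, 6'. After: A=0 B=0 C=0 D=6 ZF=0 PC=4
Step 5: PC=4 exec 'JMP 1'. After: A=0 B=0 C=0 D=6 ZF=0 PC=1
Step 6: PC=1 exec 'MUL B, 1'. After: A=0 B=0 C=0 D=6 ZF=1 PC=2
Step 7: PC=2 exec 'ADD D, 4'. After: A=0 B=0 C=0 D=10 ZF=0 PC=3
Step 8: PC=3 exec 'MOV D, 6'. After: A=0 B=0 C=0 D=6 ZF=0 PC=4
State after step 8 equals state after step 4: the program is in a cycle of length 4 and will never halt.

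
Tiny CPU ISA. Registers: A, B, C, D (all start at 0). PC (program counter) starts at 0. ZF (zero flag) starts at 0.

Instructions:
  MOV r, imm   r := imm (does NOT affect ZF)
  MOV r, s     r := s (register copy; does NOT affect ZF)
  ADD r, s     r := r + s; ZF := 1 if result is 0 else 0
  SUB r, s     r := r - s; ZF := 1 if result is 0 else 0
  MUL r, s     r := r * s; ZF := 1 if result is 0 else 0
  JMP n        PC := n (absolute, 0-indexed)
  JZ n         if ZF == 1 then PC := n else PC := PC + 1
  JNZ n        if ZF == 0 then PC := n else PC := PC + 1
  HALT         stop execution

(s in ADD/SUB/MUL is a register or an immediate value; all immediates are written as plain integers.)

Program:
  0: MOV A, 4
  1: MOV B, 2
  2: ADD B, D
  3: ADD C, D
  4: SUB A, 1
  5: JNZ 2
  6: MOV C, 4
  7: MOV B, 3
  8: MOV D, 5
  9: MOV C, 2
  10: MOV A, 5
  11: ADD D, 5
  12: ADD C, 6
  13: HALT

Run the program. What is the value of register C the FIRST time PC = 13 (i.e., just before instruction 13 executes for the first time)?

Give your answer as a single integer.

Step 1: PC=0 exec 'MOV A, 4'. After: A=4 B=0 C=0 D=0 ZF=0 PC=1
Step 2: PC=1 exec 'MOV B, 2'. After: A=4 B=2 C=0 D=0 ZF=0 PC=2
Step 3: PC=2 exec 'ADD B, D'. After: A=4 B=2 C=0 D=0 ZF=0 PC=3
Step 4: PC=3 exec 'ADD C, D'. After: A=4 B=2 C=0 D=0 ZF=1 PC=4
Step 5: PC=4 exec 'SUB A, 1'. After: A=3 B=2 C=0 D=0 ZF=0 PC=5
Step 6: PC=5 exec 'JNZ 2'. After: A=3 B=2 C=0 D=0 ZF=0 PC=2
Step 7: PC=2 exec 'ADD B, D'. After: A=3 B=2 C=0 D=0 ZF=0 PC=3
Step 8: PC=3 exec 'ADD C, D'. After: A=3 B=2 C=0 D=0 ZF=1 PC=4
Step 9: PC=4 exec 'SUB A, 1'. After: A=2 B=2 C=0 D=0 ZF=0 PC=5
Step 10: PC=5 exec 'JNZ 2'. After: A=2 B=2 C=0 D=0 ZF=0 PC=2
Step 11: PC=2 exec 'ADD B, D'. After: A=2 B=2 C=0 D=0 ZF=0 PC=3
Step 12: PC=3 exec 'ADD C, D'. After: A=2 B=2 C=0 D=0 ZF=1 PC=4
Step 13: PC=4 exec 'SUB A, 1'. After: A=1 B=2 C=0 D=0 ZF=0 PC=5
Step 14: PC=5 exec 'JNZ 2'. After: A=1 B=2 C=0 D=0 ZF=0 PC=2
Step 15: PC=2 exec 'ADD B, D'. After: A=1 B=2 C=0 D=0 ZF=0 PC=3
Step 16: PC=3 exec 'ADD C, D'. After: A=1 B=2 C=0 D=0 ZF=1 PC=4
Step 17: PC=4 exec 'SUB A, 1'. After: A=0 B=2 C=0 D=0 ZF=1 PC=5
Step 18: PC=5 exec 'JNZ 2'. After: A=0 B=2 C=0 D=0 ZF=1 PC=6
Step 19: PC=6 exec 'MOV C, 4'. After: A=0 B=2 C=4 D=0 ZF=1 PC=7
Step 20: PC=7 exec 'MOV B, 3'. After: A=0 B=3 C=4 D=0 ZF=1 PC=8
Step 21: PC=8 exec 'MOV D, 5'. After: A=0 B=3 C=4 D=5 ZF=1 PC=9
Step 22: PC=9 exec 'MOV C, 2'. After: A=0 B=3 C=2 D=5 ZF=1 PC=10
Step 23: PC=10 exec 'MOV A, 5'. After: A=5 B=3 C=2 D=5 ZF=1 PC=11
Step 24: PC=11 exec 'ADD D, 5'. After: A=5 B=3 C=2 D=10 ZF=0 PC=12
Step 25: PC=12 exec 'ADD C, 6'. After: A=5 B=3 C=8 D=10 ZF=0 PC=13
First time PC=13: C=8

8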